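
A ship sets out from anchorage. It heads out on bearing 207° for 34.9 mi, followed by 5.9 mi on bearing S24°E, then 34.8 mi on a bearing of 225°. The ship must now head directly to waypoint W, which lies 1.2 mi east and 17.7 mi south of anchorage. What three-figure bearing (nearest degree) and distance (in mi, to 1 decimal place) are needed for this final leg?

Leg 1 (207°, 34.9 mi): east 34.9 sin 207° = -15.84, north 34.9 cos 207° = -31.10
Leg 2 (S24°E, 5.9 mi): east 5.9 sin 156° = 2.40, north 5.9 cos 156° = -5.39
Leg 3 (225°, 34.8 mi): east 34.8 sin 225° = -24.61, north 34.8 cos 225° = -24.61
Current position: (-38.05, -61.09). Target: (1.2, -17.7). Remaining: Δeast = 39.25, Δnorth = 43.39.
Bearing = atan2(39.25, 43.39) mod 360° = 42.13°; distance = √((39.25)² + (43.39)²) = 58.512 mi.

042°, 58.5 mi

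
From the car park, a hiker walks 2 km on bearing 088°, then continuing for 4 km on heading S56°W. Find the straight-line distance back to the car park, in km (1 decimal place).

2.5 km

Leg 1 (088°, 2 km): east 2 sin 88° = 2.00, north 2 cos 88° = 0.07
Leg 2 (S56°W, 4 km): east 4 sin 236° = -3.32, north 4 cos 236° = -2.24
Net: -1.32 east, -2.17 north. Distance = √((-1.32)² + (-2.17)²) = 2.536 km.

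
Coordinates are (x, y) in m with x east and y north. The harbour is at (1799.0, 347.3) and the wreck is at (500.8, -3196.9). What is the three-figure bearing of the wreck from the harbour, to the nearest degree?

Δeast = 500.8 − 1799.0 = -1298.20; Δnorth = -3196.9 − 347.3 = -3544.20.
Bearing = atan2(Δeast, Δnorth) mod 360° = 200.12° ≈ 200°.

200°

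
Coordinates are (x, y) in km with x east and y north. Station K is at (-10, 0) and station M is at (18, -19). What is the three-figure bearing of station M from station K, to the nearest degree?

124°

Δeast = 18 − -10 = 28.00; Δnorth = -19 − 0 = -19.00.
Bearing = atan2(Δeast, Δnorth) mod 360° = 124.16° ≈ 124°.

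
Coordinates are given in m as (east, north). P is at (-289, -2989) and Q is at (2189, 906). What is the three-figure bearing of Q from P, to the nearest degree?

Δeast = 2189 − -289 = 2478.00; Δnorth = 906 − -2989 = 3895.00.
Bearing = atan2(Δeast, Δnorth) mod 360° = 32.46° ≈ 032°.

032°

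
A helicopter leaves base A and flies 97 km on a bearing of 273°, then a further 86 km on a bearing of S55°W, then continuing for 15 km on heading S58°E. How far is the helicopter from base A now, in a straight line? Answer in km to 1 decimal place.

Leg 1 (273°, 97 km): east 97 sin 273° = -96.87, north 97 cos 273° = 5.08
Leg 2 (S55°W, 86 km): east 86 sin 235° = -70.45, north 86 cos 235° = -49.33
Leg 3 (S58°E, 15 km): east 15 sin 122° = 12.72, north 15 cos 122° = -7.95
Net: -154.59 east, -52.20 north. Distance = √((-154.59)² + (-52.20)²) = 163.168 km.

163.2 km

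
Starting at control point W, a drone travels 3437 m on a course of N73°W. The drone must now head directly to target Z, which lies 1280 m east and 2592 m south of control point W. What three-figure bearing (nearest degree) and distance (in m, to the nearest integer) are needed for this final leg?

128°, 5813 m

Leg 1 (N73°W, 3437 m): east 3437 sin 287° = -3286.82, north 3437 cos 287° = 1004.88
Current position: (-3286.82, 1004.88). Target: (1280, -2592). Remaining: Δeast = 4566.82, Δnorth = -3596.88.
Bearing = atan2(4566.82, -3596.88) mod 360° = 128.22°; distance = √((4566.82)² + (-3596.88)²) = 5813.209 m.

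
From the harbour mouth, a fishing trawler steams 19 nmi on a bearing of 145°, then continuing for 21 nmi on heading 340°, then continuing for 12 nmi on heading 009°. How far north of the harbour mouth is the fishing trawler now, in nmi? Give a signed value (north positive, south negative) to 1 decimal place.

16.0 nmi

Leg 1 (145°, 19 nmi): east 19 sin 145° = 10.90, north 19 cos 145° = -15.56
Leg 2 (340°, 21 nmi): east 21 sin 340° = -7.18, north 21 cos 340° = 19.73
Leg 3 (009°, 12 nmi): east 12 sin 9° = 1.88, north 12 cos 9° = 11.85
Net north component: 16.02 nmi.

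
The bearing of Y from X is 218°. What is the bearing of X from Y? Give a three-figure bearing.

038°

Back-bearing = 218° − 180° = 038°.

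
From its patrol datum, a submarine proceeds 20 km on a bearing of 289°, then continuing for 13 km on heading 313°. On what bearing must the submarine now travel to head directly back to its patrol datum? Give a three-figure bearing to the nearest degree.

118°

Leg 1 (289°, 20 km): east 20 sin 289° = -18.91, north 20 cos 289° = 6.51
Leg 2 (313°, 13 km): east 13 sin 313° = -9.51, north 13 cos 313° = 8.87
Net displacement: -28.42 east, 15.38 north. Direction back to start is (28.42, -15.38): bearing = atan2(28.42, -15.38) mod 360° = 118.42° ≈ 118°.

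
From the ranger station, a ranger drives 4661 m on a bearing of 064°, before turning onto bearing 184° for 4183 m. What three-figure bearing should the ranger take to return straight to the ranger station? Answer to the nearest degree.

Leg 1 (064°, 4661 m): east 4661 sin 64° = 4189.28, north 4661 cos 64° = 2043.25
Leg 2 (184°, 4183 m): east 4183 sin 184° = -291.79, north 4183 cos 184° = -4172.81
Net displacement: 3897.49 east, -2129.56 north. Direction back to start is (-3897.49, 2129.56): bearing = atan2(-3897.49, 2129.56) mod 360° = 298.65° ≈ 299°.

299°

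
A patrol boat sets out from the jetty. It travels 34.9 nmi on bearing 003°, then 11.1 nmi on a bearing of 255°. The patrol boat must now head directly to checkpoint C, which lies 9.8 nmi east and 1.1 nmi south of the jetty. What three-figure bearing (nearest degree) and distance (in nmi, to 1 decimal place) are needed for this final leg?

Leg 1 (003°, 34.9 nmi): east 34.9 sin 3° = 1.83, north 34.9 cos 3° = 34.85
Leg 2 (255°, 11.1 nmi): east 11.1 sin 255° = -10.72, north 11.1 cos 255° = -2.87
Current position: (-8.90, 31.98). Target: (9.8, -1.1). Remaining: Δeast = 18.70, Δnorth = -33.08.
Bearing = atan2(18.70, -33.08) mod 360° = 150.53°; distance = √((18.70)² + (-33.08)²) = 37.997 nmi.

151°, 38.0 nmi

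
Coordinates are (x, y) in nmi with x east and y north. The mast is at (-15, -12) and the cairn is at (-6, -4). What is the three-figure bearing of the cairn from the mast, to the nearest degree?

Δeast = -6 − -15 = 9.00; Δnorth = -4 − -12 = 8.00.
Bearing = atan2(Δeast, Δnorth) mod 360° = 48.37° ≈ 048°.

048°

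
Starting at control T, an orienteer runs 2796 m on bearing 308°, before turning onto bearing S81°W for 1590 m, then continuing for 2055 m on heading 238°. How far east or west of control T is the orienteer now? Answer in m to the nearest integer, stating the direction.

5516 m west

Leg 1 (308°, 2796 m): east 2796 sin 308° = -2203.28, north 2796 cos 308° = 1721.39
Leg 2 (S81°W, 1590 m): east 1590 sin 261° = -1570.42, north 1590 cos 261° = -248.73
Leg 3 (238°, 2055 m): east 2055 sin 238° = -1742.74, north 2055 cos 238° = -1088.98
Net east component: -5516.44 m.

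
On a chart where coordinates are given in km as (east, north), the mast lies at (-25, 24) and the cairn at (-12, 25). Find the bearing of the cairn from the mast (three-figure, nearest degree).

Δeast = -12 − -25 = 13.00; Δnorth = 25 − 24 = 1.00.
Bearing = atan2(Δeast, Δnorth) mod 360° = 85.60° ≈ 086°.

086°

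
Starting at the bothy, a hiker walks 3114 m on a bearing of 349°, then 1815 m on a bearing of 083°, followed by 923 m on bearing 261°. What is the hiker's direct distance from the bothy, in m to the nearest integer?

3148 m

Leg 1 (349°, 3114 m): east 3114 sin 349° = -594.18, north 3114 cos 349° = 3056.79
Leg 2 (083°, 1815 m): east 1815 sin 83° = 1801.47, north 1815 cos 83° = 221.19
Leg 3 (261°, 923 m): east 923 sin 261° = -911.64, north 923 cos 261° = -144.39
Net: 295.66 east, 3133.59 north. Distance = √((295.66)² + (3133.59)²) = 3147.508 m.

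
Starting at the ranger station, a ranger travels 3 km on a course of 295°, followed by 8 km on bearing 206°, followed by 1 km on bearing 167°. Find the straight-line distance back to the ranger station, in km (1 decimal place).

Leg 1 (295°, 3 km): east 3 sin 295° = -2.72, north 3 cos 295° = 1.27
Leg 2 (206°, 8 km): east 8 sin 206° = -3.51, north 8 cos 206° = -7.19
Leg 3 (167°, 1 km): east 1 sin 167° = 0.22, north 1 cos 167° = -0.97
Net: -6.00 east, -6.90 north. Distance = √((-6.00)² + (-6.90)²) = 9.142 km.

9.1 km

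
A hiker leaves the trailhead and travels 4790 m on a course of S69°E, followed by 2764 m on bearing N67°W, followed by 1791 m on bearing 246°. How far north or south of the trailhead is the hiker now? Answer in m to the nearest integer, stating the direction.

1365 m south

Leg 1 (S69°E, 4790 m): east 4790 sin 111° = 4471.85, north 4790 cos 111° = -1716.58
Leg 2 (N67°W, 2764 m): east 2764 sin 293° = -2544.28, north 2764 cos 293° = 1079.98
Leg 3 (246°, 1791 m): east 1791 sin 246° = -1636.16, north 1791 cos 246° = -728.47
Net north component: -1365.07 m.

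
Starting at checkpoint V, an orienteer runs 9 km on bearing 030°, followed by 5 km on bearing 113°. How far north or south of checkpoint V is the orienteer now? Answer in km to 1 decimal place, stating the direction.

Leg 1 (030°, 9 km): east 9 sin 30° = 4.50, north 9 cos 30° = 7.79
Leg 2 (113°, 5 km): east 5 sin 113° = 4.60, north 5 cos 113° = -1.95
Net north component: 5.84 km.

5.8 km north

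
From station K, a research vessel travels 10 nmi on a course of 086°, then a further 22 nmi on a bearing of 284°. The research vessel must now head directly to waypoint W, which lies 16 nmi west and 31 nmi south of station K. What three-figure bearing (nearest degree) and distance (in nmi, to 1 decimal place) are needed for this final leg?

Leg 1 (086°, 10 nmi): east 10 sin 86° = 9.98, north 10 cos 86° = 0.70
Leg 2 (284°, 22 nmi): east 22 sin 284° = -21.35, north 22 cos 284° = 5.32
Current position: (-11.37, 6.02). Target: (-16, -31). Remaining: Δeast = -4.63, Δnorth = -37.02.
Bearing = atan2(-4.63, -37.02) mod 360° = 187.13°; distance = √((-4.63)² + (-37.02)²) = 37.308 nmi.

187°, 37.3 nmi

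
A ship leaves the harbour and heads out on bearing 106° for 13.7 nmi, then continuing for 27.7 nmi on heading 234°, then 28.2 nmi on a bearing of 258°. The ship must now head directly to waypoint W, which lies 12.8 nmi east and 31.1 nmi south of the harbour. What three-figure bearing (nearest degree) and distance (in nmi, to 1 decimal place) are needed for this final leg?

096°, 49.9 nmi

Leg 1 (106°, 13.7 nmi): east 13.7 sin 106° = 13.17, north 13.7 cos 106° = -3.78
Leg 2 (234°, 27.7 nmi): east 27.7 sin 234° = -22.41, north 27.7 cos 234° = -16.28
Leg 3 (258°, 28.2 nmi): east 28.2 sin 258° = -27.58, north 28.2 cos 258° = -5.86
Current position: (-36.82, -25.92). Target: (12.8, -31.1). Remaining: Δeast = 49.62, Δnorth = -5.18.
Bearing = atan2(49.62, -5.18) mod 360° = 95.96°; distance = √((49.62)² + (-5.18)²) = 49.894 nmi.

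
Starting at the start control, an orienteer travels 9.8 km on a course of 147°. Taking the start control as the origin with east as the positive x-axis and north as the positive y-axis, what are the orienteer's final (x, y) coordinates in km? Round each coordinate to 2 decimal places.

Leg 1 (147°, 9.8 km): east 9.8 sin 147° = 5.34, north 9.8 cos 147° = -8.22
Summing: 5.34 km east, -8.22 km north → (5.34, -8.22).

(5.34, -8.22)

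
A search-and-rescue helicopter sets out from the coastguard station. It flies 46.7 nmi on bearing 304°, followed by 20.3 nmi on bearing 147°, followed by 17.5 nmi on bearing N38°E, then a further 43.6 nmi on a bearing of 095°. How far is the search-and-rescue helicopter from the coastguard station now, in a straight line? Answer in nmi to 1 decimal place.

Leg 1 (304°, 46.7 nmi): east 46.7 sin 304° = -38.72, north 46.7 cos 304° = 26.11
Leg 2 (147°, 20.3 nmi): east 20.3 sin 147° = 11.06, north 20.3 cos 147° = -17.03
Leg 3 (N38°E, 17.5 nmi): east 17.5 sin 38° = 10.77, north 17.5 cos 38° = 13.79
Leg 4 (095°, 43.6 nmi): east 43.6 sin 95° = 43.43, north 43.6 cos 95° = -3.80
Net: 26.55 east, 19.08 north. Distance = √((26.55)² + (19.08)²) = 32.693 nmi.

32.7 nmi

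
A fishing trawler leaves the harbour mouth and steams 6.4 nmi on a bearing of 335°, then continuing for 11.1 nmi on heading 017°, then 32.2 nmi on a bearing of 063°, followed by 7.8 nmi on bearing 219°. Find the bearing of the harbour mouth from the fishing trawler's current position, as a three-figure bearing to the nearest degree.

Leg 1 (335°, 6.4 nmi): east 6.4 sin 335° = -2.70, north 6.4 cos 335° = 5.80
Leg 2 (017°, 11.1 nmi): east 11.1 sin 17° = 3.25, north 11.1 cos 17° = 10.61
Leg 3 (063°, 32.2 nmi): east 32.2 sin 63° = 28.69, north 32.2 cos 63° = 14.62
Leg 4 (219°, 7.8 nmi): east 7.8 sin 219° = -4.91, north 7.8 cos 219° = -6.06
Net displacement: 24.32 east, 24.97 north. Direction back to start is (-24.32, -24.97): bearing = atan2(-24.32, -24.97) mod 360° = 224.24° ≈ 224°.

224°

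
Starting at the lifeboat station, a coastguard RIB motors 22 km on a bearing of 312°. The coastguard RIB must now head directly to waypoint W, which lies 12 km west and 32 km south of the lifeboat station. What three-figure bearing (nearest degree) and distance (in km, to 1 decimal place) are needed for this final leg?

Leg 1 (312°, 22 km): east 22 sin 312° = -16.35, north 22 cos 312° = 14.72
Current position: (-16.35, 14.72). Target: (-12, -32). Remaining: Δeast = 4.35, Δnorth = -46.72.
Bearing = atan2(4.35, -46.72) mod 360° = 174.68°; distance = √((4.35)² + (-46.72)²) = 46.923 km.

175°, 46.9 km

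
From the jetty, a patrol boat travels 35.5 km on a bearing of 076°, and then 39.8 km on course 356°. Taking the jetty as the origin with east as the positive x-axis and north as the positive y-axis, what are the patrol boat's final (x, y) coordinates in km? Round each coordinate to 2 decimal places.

(31.67, 48.29)

Leg 1 (076°, 35.5 km): east 35.5 sin 76° = 34.45, north 35.5 cos 76° = 8.59
Leg 2 (356°, 39.8 km): east 39.8 sin 356° = -2.78, north 39.8 cos 356° = 39.70
Summing: 31.67 km east, 48.29 km north → (31.67, 48.29).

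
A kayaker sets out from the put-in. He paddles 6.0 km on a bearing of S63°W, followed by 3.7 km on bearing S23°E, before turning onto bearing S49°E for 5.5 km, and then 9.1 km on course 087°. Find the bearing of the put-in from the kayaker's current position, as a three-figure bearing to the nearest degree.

315°

Leg 1 (S63°W, 6.0 km): east 6.0 sin 243° = -5.35, north 6.0 cos 243° = -2.72
Leg 2 (S23°E, 3.7 km): east 3.7 sin 157° = 1.45, north 3.7 cos 157° = -3.41
Leg 3 (S49°E, 5.5 km): east 5.5 sin 131° = 4.15, north 5.5 cos 131° = -3.61
Leg 4 (087°, 9.1 km): east 9.1 sin 87° = 9.09, north 9.1 cos 87° = 0.48
Net displacement: 9.34 east, -9.26 north. Direction back to start is (-9.34, 9.26): bearing = atan2(-9.34, 9.26) mod 360° = 314.77° ≈ 315°.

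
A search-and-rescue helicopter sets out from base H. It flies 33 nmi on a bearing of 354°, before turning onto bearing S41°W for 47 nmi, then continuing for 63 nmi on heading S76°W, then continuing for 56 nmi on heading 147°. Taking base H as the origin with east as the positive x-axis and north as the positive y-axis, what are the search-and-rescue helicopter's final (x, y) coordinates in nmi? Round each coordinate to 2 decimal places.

Leg 1 (354°, 33 nmi): east 33 sin 354° = -3.45, north 33 cos 354° = 32.82
Leg 2 (S41°W, 47 nmi): east 47 sin 221° = -30.83, north 47 cos 221° = -35.47
Leg 3 (S76°W, 63 nmi): east 63 sin 256° = -61.13, north 63 cos 256° = -15.24
Leg 4 (147°, 56 nmi): east 56 sin 147° = 30.50, north 56 cos 147° = -46.97
Summing: -64.91 nmi east, -64.86 nmi north → (-64.91, -64.86).

(-64.91, -64.86)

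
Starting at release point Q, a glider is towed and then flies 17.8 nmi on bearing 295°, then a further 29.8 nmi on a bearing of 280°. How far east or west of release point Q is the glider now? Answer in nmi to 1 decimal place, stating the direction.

Leg 1 (295°, 17.8 nmi): east 17.8 sin 295° = -16.13, north 17.8 cos 295° = 7.52
Leg 2 (280°, 29.8 nmi): east 29.8 sin 280° = -29.35, north 29.8 cos 280° = 5.17
Net east component: -45.48 nmi.

45.5 nmi west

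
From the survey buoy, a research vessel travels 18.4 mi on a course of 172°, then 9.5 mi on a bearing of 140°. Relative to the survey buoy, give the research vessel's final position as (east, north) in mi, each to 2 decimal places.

Leg 1 (172°, 18.4 mi): east 18.4 sin 172° = 2.56, north 18.4 cos 172° = -18.22
Leg 2 (140°, 9.5 mi): east 9.5 sin 140° = 6.11, north 9.5 cos 140° = -7.28
Summing: 8.67 mi east, -25.50 mi north → (8.67, -25.50).

(8.67, -25.50)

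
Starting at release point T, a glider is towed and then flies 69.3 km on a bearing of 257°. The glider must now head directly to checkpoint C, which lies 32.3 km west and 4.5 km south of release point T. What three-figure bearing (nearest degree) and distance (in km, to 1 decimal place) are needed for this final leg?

Leg 1 (257°, 69.3 km): east 69.3 sin 257° = -67.52, north 69.3 cos 257° = -15.59
Current position: (-67.52, -15.59). Target: (-32.3, -4.5). Remaining: Δeast = 35.22, Δnorth = 11.09.
Bearing = atan2(35.22, 11.09) mod 360° = 72.53°; distance = √((35.22)² + (11.09)²) = 36.928 km.

073°, 36.9 km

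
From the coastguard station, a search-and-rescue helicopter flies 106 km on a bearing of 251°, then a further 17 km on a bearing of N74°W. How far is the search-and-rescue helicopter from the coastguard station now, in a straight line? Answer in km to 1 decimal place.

120.3 km

Leg 1 (251°, 106 km): east 106 sin 251° = -100.22, north 106 cos 251° = -34.51
Leg 2 (N74°W, 17 km): east 17 sin 286° = -16.34, north 17 cos 286° = 4.69
Net: -116.57 east, -29.82 north. Distance = √((-116.57)² + (-29.82)²) = 120.321 km.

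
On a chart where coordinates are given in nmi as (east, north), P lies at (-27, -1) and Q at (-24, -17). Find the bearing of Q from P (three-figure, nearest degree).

169°

Δeast = -24 − -27 = 3.00; Δnorth = -17 − -1 = -16.00.
Bearing = atan2(Δeast, Δnorth) mod 360° = 169.38° ≈ 169°.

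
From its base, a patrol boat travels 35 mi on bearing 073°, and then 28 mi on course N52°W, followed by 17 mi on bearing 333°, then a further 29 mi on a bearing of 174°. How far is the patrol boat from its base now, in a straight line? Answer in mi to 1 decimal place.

15.3 mi

Leg 1 (073°, 35 mi): east 35 sin 73° = 33.47, north 35 cos 73° = 10.23
Leg 2 (N52°W, 28 mi): east 28 sin 308° = -22.06, north 28 cos 308° = 17.24
Leg 3 (333°, 17 mi): east 17 sin 333° = -7.72, north 17 cos 333° = 15.15
Leg 4 (174°, 29 mi): east 29 sin 174° = 3.03, north 29 cos 174° = -28.84
Net: 6.72 east, 13.78 north. Distance = √((6.72)² + (13.78)²) = 15.329 mi.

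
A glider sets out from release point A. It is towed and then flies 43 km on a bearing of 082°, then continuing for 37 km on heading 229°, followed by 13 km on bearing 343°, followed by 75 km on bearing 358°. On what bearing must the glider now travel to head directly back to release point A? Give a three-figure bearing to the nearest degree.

187°

Leg 1 (082°, 43 km): east 43 sin 82° = 42.58, north 43 cos 82° = 5.98
Leg 2 (229°, 37 km): east 37 sin 229° = -27.92, north 37 cos 229° = -24.27
Leg 3 (343°, 13 km): east 13 sin 343° = -3.80, north 13 cos 343° = 12.43
Leg 4 (358°, 75 km): east 75 sin 358° = -2.62, north 75 cos 358° = 74.95
Net displacement: 8.24 east, 69.10 north. Direction back to start is (-8.24, -69.10): bearing = atan2(-8.24, -69.10) mod 360° = 186.80° ≈ 187°.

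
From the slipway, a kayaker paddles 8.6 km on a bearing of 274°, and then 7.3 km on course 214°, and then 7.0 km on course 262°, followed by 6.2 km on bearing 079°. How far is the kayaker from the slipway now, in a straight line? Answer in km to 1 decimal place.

Leg 1 (274°, 8.6 km): east 8.6 sin 274° = -8.58, north 8.6 cos 274° = 0.60
Leg 2 (214°, 7.3 km): east 7.3 sin 214° = -4.08, north 7.3 cos 214° = -6.05
Leg 3 (262°, 7.0 km): east 7.0 sin 262° = -6.93, north 7.0 cos 262° = -0.97
Leg 4 (079°, 6.2 km): east 6.2 sin 79° = 6.09, north 6.2 cos 79° = 1.18
Net: -13.51 east, -5.24 north. Distance = √((-13.51)² + (-5.24)²) = 14.489 km.

14.5 km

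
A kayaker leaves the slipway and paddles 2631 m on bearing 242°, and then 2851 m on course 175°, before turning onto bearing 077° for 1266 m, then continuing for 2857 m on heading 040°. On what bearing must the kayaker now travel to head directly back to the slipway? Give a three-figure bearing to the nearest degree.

328°

Leg 1 (242°, 2631 m): east 2631 sin 242° = -2323.04, north 2631 cos 242° = -1235.18
Leg 2 (175°, 2851 m): east 2851 sin 175° = 248.48, north 2851 cos 175° = -2840.15
Leg 3 (077°, 1266 m): east 1266 sin 77° = 1233.55, north 1266 cos 77° = 284.79
Leg 4 (040°, 2857 m): east 2857 sin 40° = 1836.44, north 2857 cos 40° = 2188.59
Net displacement: 995.44 east, -1601.95 north. Direction back to start is (-995.44, 1601.95): bearing = atan2(-995.44, 1601.95) mod 360° = 328.14° ≈ 328°.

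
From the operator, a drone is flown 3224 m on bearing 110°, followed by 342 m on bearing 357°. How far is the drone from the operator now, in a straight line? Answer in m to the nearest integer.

3106 m

Leg 1 (110°, 3224 m): east 3224 sin 110° = 3029.57, north 3224 cos 110° = -1102.67
Leg 2 (357°, 342 m): east 342 sin 357° = -17.90, north 342 cos 357° = 341.53
Net: 3011.67 east, -761.14 north. Distance = √((3011.67)² + (-761.14)²) = 3106.363 m.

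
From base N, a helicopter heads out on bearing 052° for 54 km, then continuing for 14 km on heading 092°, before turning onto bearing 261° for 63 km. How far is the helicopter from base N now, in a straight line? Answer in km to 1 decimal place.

23.6 km

Leg 1 (052°, 54 km): east 54 sin 52° = 42.55, north 54 cos 52° = 33.25
Leg 2 (092°, 14 km): east 14 sin 92° = 13.99, north 14 cos 92° = -0.49
Leg 3 (261°, 63 km): east 63 sin 261° = -62.22, north 63 cos 261° = -9.86
Net: -5.68 east, 22.90 north. Distance = √((-5.68)² + (22.90)²) = 23.596 km.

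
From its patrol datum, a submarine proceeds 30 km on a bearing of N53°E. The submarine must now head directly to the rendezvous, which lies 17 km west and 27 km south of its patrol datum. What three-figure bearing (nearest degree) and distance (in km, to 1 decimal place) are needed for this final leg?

Leg 1 (N53°E, 30 km): east 30 sin 53° = 23.96, north 30 cos 53° = 18.05
Current position: (23.96, 18.05). Target: (-17, -27). Remaining: Δeast = -40.96, Δnorth = -45.05.
Bearing = atan2(-40.96, -45.05) mod 360° = 222.27°; distance = √((-40.96)² + (-45.05)²) = 60.890 km.

222°, 60.9 km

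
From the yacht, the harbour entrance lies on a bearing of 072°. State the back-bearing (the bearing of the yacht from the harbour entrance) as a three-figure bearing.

252°

Back-bearing = 072° + 180° = 252°.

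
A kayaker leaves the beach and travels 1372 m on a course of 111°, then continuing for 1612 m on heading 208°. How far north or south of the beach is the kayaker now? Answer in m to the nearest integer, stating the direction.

1915 m south

Leg 1 (111°, 1372 m): east 1372 sin 111° = 1280.87, north 1372 cos 111° = -491.68
Leg 2 (208°, 1612 m): east 1612 sin 208° = -756.79, north 1612 cos 208° = -1423.31
Net north component: -1914.99 m.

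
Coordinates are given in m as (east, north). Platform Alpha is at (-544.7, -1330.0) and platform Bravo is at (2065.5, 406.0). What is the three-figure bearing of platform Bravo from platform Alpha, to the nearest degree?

056°

Δeast = 2065.5 − -544.7 = 2610.20; Δnorth = 406.0 − -1330.0 = 1736.00.
Bearing = atan2(Δeast, Δnorth) mod 360° = 56.37° ≈ 056°.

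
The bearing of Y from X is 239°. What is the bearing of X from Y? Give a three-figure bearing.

Back-bearing = 239° − 180° = 059°.

059°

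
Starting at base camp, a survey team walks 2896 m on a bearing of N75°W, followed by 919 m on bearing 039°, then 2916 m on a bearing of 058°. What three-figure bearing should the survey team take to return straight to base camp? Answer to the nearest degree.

Leg 1 (N75°W, 2896 m): east 2896 sin 285° = -2797.32, north 2896 cos 285° = 749.54
Leg 2 (039°, 919 m): east 919 sin 39° = 578.35, north 919 cos 39° = 714.20
Leg 3 (058°, 2916 m): east 2916 sin 58° = 2472.91, north 2916 cos 58° = 1545.24
Net displacement: 253.93 east, 3008.98 north. Direction back to start is (-253.93, -3008.98): bearing = atan2(-253.93, -3008.98) mod 360° = 184.82° ≈ 185°.

185°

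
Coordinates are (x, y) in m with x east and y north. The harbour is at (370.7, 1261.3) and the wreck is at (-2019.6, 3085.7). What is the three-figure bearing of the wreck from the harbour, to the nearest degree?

307°

Δeast = -2019.6 − 370.7 = -2390.30; Δnorth = 3085.7 − 1261.3 = 1824.40.
Bearing = atan2(Δeast, Δnorth) mod 360° = 307.35° ≈ 307°.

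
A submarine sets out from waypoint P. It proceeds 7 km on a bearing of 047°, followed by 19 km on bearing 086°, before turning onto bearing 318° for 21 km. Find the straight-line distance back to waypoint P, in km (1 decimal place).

Leg 1 (047°, 7 km): east 7 sin 47° = 5.12, north 7 cos 47° = 4.77
Leg 2 (086°, 19 km): east 19 sin 86° = 18.95, north 19 cos 86° = 1.33
Leg 3 (318°, 21 km): east 21 sin 318° = -14.05, north 21 cos 318° = 15.61
Net: 10.02 east, 21.71 north. Distance = √((10.02)² + (21.71)²) = 23.907 km.

23.9 km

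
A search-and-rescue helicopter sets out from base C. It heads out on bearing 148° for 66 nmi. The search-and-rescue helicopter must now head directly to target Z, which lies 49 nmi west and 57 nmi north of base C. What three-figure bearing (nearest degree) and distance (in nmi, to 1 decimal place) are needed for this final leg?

323°, 140.8 nmi

Leg 1 (148°, 66 nmi): east 66 sin 148° = 34.97, north 66 cos 148° = -55.97
Current position: (34.97, -55.97). Target: (-49, 57). Remaining: Δeast = -83.97, Δnorth = 112.97.
Bearing = atan2(-83.97, 112.97) mod 360° = 323.38°; distance = √((-83.97)² + (112.97)²) = 140.763 nmi.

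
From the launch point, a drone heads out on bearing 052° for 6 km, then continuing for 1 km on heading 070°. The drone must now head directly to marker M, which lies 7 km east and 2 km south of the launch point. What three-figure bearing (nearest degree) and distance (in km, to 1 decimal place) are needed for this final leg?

Leg 1 (052°, 6 km): east 6 sin 52° = 4.73, north 6 cos 52° = 3.69
Leg 2 (070°, 1 km): east 1 sin 70° = 0.94, north 1 cos 70° = 0.34
Current position: (5.67, 4.04). Target: (7, -2). Remaining: Δeast = 1.33, Δnorth = -6.04.
Bearing = atan2(1.33, -6.04) mod 360° = 167.55°; distance = √((1.33)² + (-6.04)²) = 6.181 km.

168°, 6.2 km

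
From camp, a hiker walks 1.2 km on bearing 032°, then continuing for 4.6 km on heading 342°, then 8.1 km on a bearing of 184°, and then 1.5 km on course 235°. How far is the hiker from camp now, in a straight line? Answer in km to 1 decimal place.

4.4 km

Leg 1 (032°, 1.2 km): east 1.2 sin 32° = 0.64, north 1.2 cos 32° = 1.02
Leg 2 (342°, 4.6 km): east 4.6 sin 342° = -1.42, north 4.6 cos 342° = 4.37
Leg 3 (184°, 8.1 km): east 8.1 sin 184° = -0.57, north 8.1 cos 184° = -8.08
Leg 4 (235°, 1.5 km): east 1.5 sin 235° = -1.23, north 1.5 cos 235° = -0.86
Net: -2.58 east, -3.55 north. Distance = √((-2.58)² + (-3.55)²) = 4.387 km.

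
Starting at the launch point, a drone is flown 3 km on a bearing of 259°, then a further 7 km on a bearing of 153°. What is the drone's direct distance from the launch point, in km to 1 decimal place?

Leg 1 (259°, 3 km): east 3 sin 259° = -2.94, north 3 cos 259° = -0.57
Leg 2 (153°, 7 km): east 7 sin 153° = 3.18, north 7 cos 153° = -6.24
Net: 0.23 east, -6.81 north. Distance = √((0.23)² + (-6.81)²) = 6.813 km.

6.8 km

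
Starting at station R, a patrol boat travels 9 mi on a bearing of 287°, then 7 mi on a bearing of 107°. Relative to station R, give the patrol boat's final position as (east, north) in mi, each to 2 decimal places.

Leg 1 (287°, 9 mi): east 9 sin 287° = -8.61, north 9 cos 287° = 2.63
Leg 2 (107°, 7 mi): east 7 sin 107° = 6.69, north 7 cos 107° = -2.05
Summing: -1.91 mi east, 0.58 mi north → (-1.91, 0.58).

(-1.91, 0.58)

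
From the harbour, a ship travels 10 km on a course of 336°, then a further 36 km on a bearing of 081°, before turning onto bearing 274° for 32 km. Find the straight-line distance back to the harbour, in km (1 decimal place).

17.0 km

Leg 1 (336°, 10 km): east 10 sin 336° = -4.07, north 10 cos 336° = 9.14
Leg 2 (081°, 36 km): east 36 sin 81° = 35.56, north 36 cos 81° = 5.63
Leg 3 (274°, 32 km): east 32 sin 274° = -31.92, north 32 cos 274° = 2.23
Net: -0.43 east, 17.00 north. Distance = √((-0.43)² + (17.00)²) = 17.005 km.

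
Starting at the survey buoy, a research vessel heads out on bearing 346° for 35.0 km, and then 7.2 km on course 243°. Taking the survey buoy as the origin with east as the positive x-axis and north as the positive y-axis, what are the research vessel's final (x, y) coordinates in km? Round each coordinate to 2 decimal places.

Leg 1 (346°, 35.0 km): east 35.0 sin 346° = -8.47, north 35.0 cos 346° = 33.96
Leg 2 (243°, 7.2 km): east 7.2 sin 243° = -6.42, north 7.2 cos 243° = -3.27
Summing: -14.88 km east, 30.69 km north → (-14.88, 30.69).

(-14.88, 30.69)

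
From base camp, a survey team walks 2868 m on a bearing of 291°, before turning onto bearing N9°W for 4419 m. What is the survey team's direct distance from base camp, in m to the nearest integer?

Leg 1 (291°, 2868 m): east 2868 sin 291° = -2677.51, north 2868 cos 291° = 1027.80
Leg 2 (N9°W, 4419 m): east 4419 sin 351° = -691.28, north 4419 cos 351° = 4364.59
Net: -3368.79 east, 5392.39 north. Distance = √((-3368.79)² + (5392.39)²) = 6358.198 m.

6358 m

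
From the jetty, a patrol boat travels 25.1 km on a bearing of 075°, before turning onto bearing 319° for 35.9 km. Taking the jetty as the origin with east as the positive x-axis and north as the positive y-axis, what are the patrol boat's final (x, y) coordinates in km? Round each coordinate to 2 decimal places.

Leg 1 (075°, 25.1 km): east 25.1 sin 75° = 24.24, north 25.1 cos 75° = 6.50
Leg 2 (319°, 35.9 km): east 35.9 sin 319° = -23.55, north 35.9 cos 319° = 27.09
Summing: 0.69 km east, 33.59 km north → (0.69, 33.59).

(0.69, 33.59)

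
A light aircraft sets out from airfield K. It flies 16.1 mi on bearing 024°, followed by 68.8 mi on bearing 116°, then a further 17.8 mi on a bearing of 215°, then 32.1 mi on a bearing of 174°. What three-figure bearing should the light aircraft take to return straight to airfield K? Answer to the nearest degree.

315°

Leg 1 (024°, 16.1 mi): east 16.1 sin 24° = 6.55, north 16.1 cos 24° = 14.71
Leg 2 (116°, 68.8 mi): east 68.8 sin 116° = 61.84, north 68.8 cos 116° = -30.16
Leg 3 (215°, 17.8 mi): east 17.8 sin 215° = -10.21, north 17.8 cos 215° = -14.58
Leg 4 (174°, 32.1 mi): east 32.1 sin 174° = 3.36, north 32.1 cos 174° = -31.92
Net displacement: 61.53 east, -61.96 north. Direction back to start is (-61.53, 61.96): bearing = atan2(-61.53, 61.96) mod 360° = 315.20° ≈ 315°.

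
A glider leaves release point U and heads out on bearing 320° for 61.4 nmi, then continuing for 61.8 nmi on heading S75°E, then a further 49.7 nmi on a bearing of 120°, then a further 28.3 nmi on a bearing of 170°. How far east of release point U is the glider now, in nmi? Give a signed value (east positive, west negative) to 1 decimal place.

68.2 nmi

Leg 1 (320°, 61.4 nmi): east 61.4 sin 320° = -39.47, north 61.4 cos 320° = 47.04
Leg 2 (S75°E, 61.8 nmi): east 61.8 sin 105° = 59.69, north 61.8 cos 105° = -16.00
Leg 3 (120°, 49.7 nmi): east 49.7 sin 120° = 43.04, north 49.7 cos 120° = -24.85
Leg 4 (170°, 28.3 nmi): east 28.3 sin 170° = 4.91, north 28.3 cos 170° = -27.87
Net east component: 68.18 nmi.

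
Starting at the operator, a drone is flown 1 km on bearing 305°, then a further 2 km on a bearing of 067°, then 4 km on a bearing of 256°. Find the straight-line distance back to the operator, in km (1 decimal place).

2.9 km

Leg 1 (305°, 1 km): east 1 sin 305° = -0.82, north 1 cos 305° = 0.57
Leg 2 (067°, 2 km): east 2 sin 67° = 1.84, north 2 cos 67° = 0.78
Leg 3 (256°, 4 km): east 4 sin 256° = -3.88, north 4 cos 256° = -0.97
Net: -2.86 east, 0.39 north. Distance = √((-2.86)² + (0.39)²) = 2.885 km.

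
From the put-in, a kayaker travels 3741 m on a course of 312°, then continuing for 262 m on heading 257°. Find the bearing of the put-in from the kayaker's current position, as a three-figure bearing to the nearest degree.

Leg 1 (312°, 3741 m): east 3741 sin 312° = -2780.10, north 3741 cos 312° = 2503.22
Leg 2 (257°, 262 m): east 262 sin 257° = -255.28, north 262 cos 257° = -58.94
Net displacement: -3035.39 east, 2444.28 north. Direction back to start is (3035.39, -2444.28): bearing = atan2(3035.39, -2444.28) mod 360° = 128.84° ≈ 129°.

129°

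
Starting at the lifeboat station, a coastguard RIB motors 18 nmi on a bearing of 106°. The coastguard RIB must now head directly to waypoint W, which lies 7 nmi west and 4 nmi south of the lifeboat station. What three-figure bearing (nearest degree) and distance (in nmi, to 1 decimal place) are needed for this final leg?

Leg 1 (106°, 18 nmi): east 18 sin 106° = 17.30, north 18 cos 106° = -4.96
Current position: (17.30, -4.96). Target: (-7, -4). Remaining: Δeast = -24.30, Δnorth = 0.96.
Bearing = atan2(-24.30, 0.96) mod 360° = 272.27°; distance = √((-24.30)² + (0.96)²) = 24.322 nmi.

272°, 24.3 nmi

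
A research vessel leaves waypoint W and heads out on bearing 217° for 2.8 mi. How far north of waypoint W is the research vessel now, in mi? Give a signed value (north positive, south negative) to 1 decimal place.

-2.2 mi

Leg 1 (217°, 2.8 mi): east 2.8 sin 217° = -1.69, north 2.8 cos 217° = -2.24
Net north component: -2.24 mi.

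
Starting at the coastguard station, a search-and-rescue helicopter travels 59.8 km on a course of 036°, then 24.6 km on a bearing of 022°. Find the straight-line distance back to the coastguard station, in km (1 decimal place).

Leg 1 (036°, 59.8 km): east 59.8 sin 36° = 35.15, north 59.8 cos 36° = 48.38
Leg 2 (022°, 24.6 km): east 24.6 sin 22° = 9.22, north 24.6 cos 22° = 22.81
Net: 44.36 east, 71.19 north. Distance = √((44.36)² + (71.19)²) = 83.881 km.

83.9 km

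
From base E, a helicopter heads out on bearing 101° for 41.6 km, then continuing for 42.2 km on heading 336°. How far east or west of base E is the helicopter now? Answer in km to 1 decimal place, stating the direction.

Leg 1 (101°, 41.6 km): east 41.6 sin 101° = 40.84, north 41.6 cos 101° = -7.94
Leg 2 (336°, 42.2 km): east 42.2 sin 336° = -17.16, north 42.2 cos 336° = 38.55
Net east component: 23.67 km.

23.7 km east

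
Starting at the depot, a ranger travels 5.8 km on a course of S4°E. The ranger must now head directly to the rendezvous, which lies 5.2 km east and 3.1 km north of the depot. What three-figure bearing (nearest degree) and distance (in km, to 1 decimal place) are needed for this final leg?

028°, 10.1 km

Leg 1 (S4°E, 5.8 km): east 5.8 sin 176° = 0.40, north 5.8 cos 176° = -5.79
Current position: (0.40, -5.79). Target: (5.2, 3.1). Remaining: Δeast = 4.80, Δnorth = 8.89.
Bearing = atan2(4.80, 8.89) mod 360° = 28.35°; distance = √((4.80)² + (8.89)²) = 10.097 km.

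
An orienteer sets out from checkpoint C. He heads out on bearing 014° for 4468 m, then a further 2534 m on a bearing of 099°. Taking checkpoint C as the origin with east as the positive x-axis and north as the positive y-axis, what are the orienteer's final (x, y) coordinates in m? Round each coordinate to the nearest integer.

(3584, 3939)

Leg 1 (014°, 4468 m): east 4468 sin 14° = 1080.91, north 4468 cos 14° = 4335.28
Leg 2 (099°, 2534 m): east 2534 sin 99° = 2502.80, north 2534 cos 99° = -396.40
Summing: 3583.71 m east, 3938.88 m north → (3584, 3939).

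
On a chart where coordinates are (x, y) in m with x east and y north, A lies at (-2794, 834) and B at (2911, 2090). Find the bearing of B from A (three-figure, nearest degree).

Δeast = 2911 − -2794 = 5705.00; Δnorth = 2090 − 834 = 1256.00.
Bearing = atan2(Δeast, Δnorth) mod 360° = 77.58° ≈ 078°.

078°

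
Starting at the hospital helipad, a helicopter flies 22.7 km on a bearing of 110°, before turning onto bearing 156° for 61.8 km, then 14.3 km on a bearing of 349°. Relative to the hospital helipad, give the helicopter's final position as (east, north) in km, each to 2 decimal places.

(43.74, -50.18)

Leg 1 (110°, 22.7 km): east 22.7 sin 110° = 21.33, north 22.7 cos 110° = -7.76
Leg 2 (156°, 61.8 km): east 61.8 sin 156° = 25.14, north 61.8 cos 156° = -56.46
Leg 3 (349°, 14.3 km): east 14.3 sin 349° = -2.73, north 14.3 cos 349° = 14.04
Summing: 43.74 km east, -50.18 km north → (43.74, -50.18).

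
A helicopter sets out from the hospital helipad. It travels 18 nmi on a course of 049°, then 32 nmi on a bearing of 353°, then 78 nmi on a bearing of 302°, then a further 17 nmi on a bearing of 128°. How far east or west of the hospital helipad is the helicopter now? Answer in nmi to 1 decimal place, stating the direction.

Leg 1 (049°, 18 nmi): east 18 sin 49° = 13.58, north 18 cos 49° = 11.81
Leg 2 (353°, 32 nmi): east 32 sin 353° = -3.90, north 32 cos 353° = 31.76
Leg 3 (302°, 78 nmi): east 78 sin 302° = -66.15, north 78 cos 302° = 41.33
Leg 4 (128°, 17 nmi): east 17 sin 128° = 13.40, north 17 cos 128° = -10.47
Net east component: -43.07 nmi.

43.1 nmi west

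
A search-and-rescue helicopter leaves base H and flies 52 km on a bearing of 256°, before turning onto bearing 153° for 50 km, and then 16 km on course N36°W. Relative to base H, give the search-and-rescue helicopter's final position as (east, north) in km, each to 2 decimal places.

Leg 1 (256°, 52 km): east 52 sin 256° = -50.46, north 52 cos 256° = -12.58
Leg 2 (153°, 50 km): east 50 sin 153° = 22.70, north 50 cos 153° = -44.55
Leg 3 (N36°W, 16 km): east 16 sin 324° = -9.40, north 16 cos 324° = 12.94
Summing: -37.16 km east, -44.19 km north → (-37.16, -44.19).

(-37.16, -44.19)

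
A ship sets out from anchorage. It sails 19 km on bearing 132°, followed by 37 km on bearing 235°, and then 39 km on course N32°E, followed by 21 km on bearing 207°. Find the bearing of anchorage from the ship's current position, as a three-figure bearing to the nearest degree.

014°

Leg 1 (132°, 19 km): east 19 sin 132° = 14.12, north 19 cos 132° = -12.71
Leg 2 (235°, 37 km): east 37 sin 235° = -30.31, north 37 cos 235° = -21.22
Leg 3 (N32°E, 39 km): east 39 sin 32° = 20.67, north 39 cos 32° = 33.07
Leg 4 (207°, 21 km): east 21 sin 207° = -9.53, north 21 cos 207° = -18.71
Net displacement: -5.06 east, -19.57 north. Direction back to start is (5.06, 19.57): bearing = atan2(5.06, 19.57) mod 360° = 14.48° ≈ 014°.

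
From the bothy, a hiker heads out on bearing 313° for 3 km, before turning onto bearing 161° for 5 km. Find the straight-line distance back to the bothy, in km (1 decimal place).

Leg 1 (313°, 3 km): east 3 sin 313° = -2.19, north 3 cos 313° = 2.05
Leg 2 (161°, 5 km): east 5 sin 161° = 1.63, north 5 cos 161° = -4.73
Net: -0.57 east, -2.68 north. Distance = √((-0.57)² + (-2.68)²) = 2.741 km.

2.7 km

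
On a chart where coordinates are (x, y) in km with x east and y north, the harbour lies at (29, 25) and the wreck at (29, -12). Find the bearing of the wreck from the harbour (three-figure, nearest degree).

180°

Δeast = 29 − 29 = 0.00; Δnorth = -12 − 25 = -37.00.
Bearing = atan2(Δeast, Δnorth) mod 360° = 180.00° ≈ 180°.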